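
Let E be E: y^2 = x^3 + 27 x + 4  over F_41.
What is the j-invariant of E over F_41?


Delta = -16(4 a^3 + 27 b^2) mod 41 = 30
-1728 * (4 a)^3 = -1728 * (4*27)^3 mod 41 = 37
j = 37 * 30^(-1) mod 41 = 19

j = 19 (mod 41)


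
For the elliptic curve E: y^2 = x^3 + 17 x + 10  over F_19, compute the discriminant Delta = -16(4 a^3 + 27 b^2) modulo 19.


4 a^3 + 27 b^2 = 4*17^3 + 27*10^2 = 19652 + 2700 = 22352
Delta = -16 * (22352) = -357632
Delta mod 19 = 5

Delta = 5 (mod 19)


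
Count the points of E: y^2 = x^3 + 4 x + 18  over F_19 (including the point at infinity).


For each x in F_19, count y with y^2 = x^3 + 4 x + 18 mod 19:
  x = 1: RHS = 4, y in [2, 17]  -> 2 point(s)
  x = 3: RHS = 0, y in [0]  -> 1 point(s)
  x = 5: RHS = 11, y in [7, 12]  -> 2 point(s)
  x = 6: RHS = 11, y in [7, 12]  -> 2 point(s)
  x = 7: RHS = 9, y in [3, 16]  -> 2 point(s)
  x = 8: RHS = 11, y in [7, 12]  -> 2 point(s)
  x = 9: RHS = 4, y in [2, 17]  -> 2 point(s)
  x = 11: RHS = 6, y in [5, 14]  -> 2 point(s)
  x = 13: RHS = 6, y in [5, 14]  -> 2 point(s)
  x = 14: RHS = 6, y in [5, 14]  -> 2 point(s)
  x = 16: RHS = 17, y in [6, 13]  -> 2 point(s)
Affine points: 21. Add the point at infinity: total = 22.

#E(F_19) = 22


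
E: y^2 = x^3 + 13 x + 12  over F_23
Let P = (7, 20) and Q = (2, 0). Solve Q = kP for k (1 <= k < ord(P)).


Enumerate multiples of P until we hit Q = (2, 0):
  1P = (7, 20)
  2P = (2, 0)
Match found at i = 2.

k = 2


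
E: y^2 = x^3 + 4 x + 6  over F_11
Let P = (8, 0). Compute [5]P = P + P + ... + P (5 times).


k = 5 = 101_2 (binary, LSB first: 101)
Double-and-add from P = (8, 0):
  bit 0 = 1: acc = O + (8, 0) = (8, 0)
  bit 1 = 0: acc unchanged = (8, 0)
  bit 2 = 1: acc = (8, 0) + O = (8, 0)

5P = (8, 0)


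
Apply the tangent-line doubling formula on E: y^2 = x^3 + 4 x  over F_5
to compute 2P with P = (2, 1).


Doubling: s = (3 x1^2 + a) / (2 y1)
s = (3*2^2 + 4) / (2*1) mod 5 = 3
x3 = s^2 - 2 x1 mod 5 = 3^2 - 2*2 = 0
y3 = s (x1 - x3) - y1 mod 5 = 3 * (2 - 0) - 1 = 0

2P = (0, 0)


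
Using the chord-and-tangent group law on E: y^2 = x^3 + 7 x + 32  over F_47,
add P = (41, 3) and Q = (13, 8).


P != Q, so use the chord formula.
s = (y2 - y1) / (x2 - x1) = (5) / (19) mod 47 = 25
x3 = s^2 - x1 - x2 mod 47 = 25^2 - 41 - 13 = 7
y3 = s (x1 - x3) - y1 mod 47 = 25 * (41 - 7) - 3 = 1

P + Q = (7, 1)


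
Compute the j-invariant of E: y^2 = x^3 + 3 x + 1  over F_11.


Delta = -16(4 a^3 + 27 b^2) mod 11 = 7
-1728 * (4 a)^3 = -1728 * (4*3)^3 mod 11 = 10
j = 10 * 7^(-1) mod 11 = 3

j = 3 (mod 11)


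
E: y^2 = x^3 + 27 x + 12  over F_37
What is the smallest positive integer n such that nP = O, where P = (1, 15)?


Compute successive multiples of P until we hit O:
  1P = (1, 15)
  2P = (36, 24)
  3P = (11, 30)
  4P = (18, 15)
  5P = (18, 22)
  6P = (11, 7)
  7P = (36, 13)
  8P = (1, 22)
  ... (continuing to 9P)
  9P = O

ord(P) = 9


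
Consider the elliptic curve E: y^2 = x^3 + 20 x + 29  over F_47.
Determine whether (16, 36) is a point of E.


Check whether y^2 = x^3 + 20 x + 29 (mod 47) for (x, y) = (16, 36).
LHS: y^2 = 36^2 mod 47 = 27
RHS: x^3 + 20 x + 29 = 16^3 + 20*16 + 29 mod 47 = 27
LHS = RHS

Yes, on the curve


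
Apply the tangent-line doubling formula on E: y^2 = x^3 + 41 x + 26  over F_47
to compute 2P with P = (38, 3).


Doubling: s = (3 x1^2 + a) / (2 y1)
s = (3*38^2 + 41) / (2*3) mod 47 = 16
x3 = s^2 - 2 x1 mod 47 = 16^2 - 2*38 = 39
y3 = s (x1 - x3) - y1 mod 47 = 16 * (38 - 39) - 3 = 28

2P = (39, 28)


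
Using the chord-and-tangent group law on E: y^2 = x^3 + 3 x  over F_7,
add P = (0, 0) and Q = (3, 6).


P != Q, so use the chord formula.
s = (y2 - y1) / (x2 - x1) = (6) / (3) mod 7 = 2
x3 = s^2 - x1 - x2 mod 7 = 2^2 - 0 - 3 = 1
y3 = s (x1 - x3) - y1 mod 7 = 2 * (0 - 1) - 0 = 5

P + Q = (1, 5)


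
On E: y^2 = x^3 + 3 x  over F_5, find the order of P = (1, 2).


Compute successive multiples of P until we hit O:
  1P = (1, 2)
  2P = (4, 1)
  3P = (4, 4)
  4P = (1, 3)
  5P = O

ord(P) = 5


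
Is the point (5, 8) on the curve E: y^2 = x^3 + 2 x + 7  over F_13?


Check whether y^2 = x^3 + 2 x + 7 (mod 13) for (x, y) = (5, 8).
LHS: y^2 = 8^2 mod 13 = 12
RHS: x^3 + 2 x + 7 = 5^3 + 2*5 + 7 mod 13 = 12
LHS = RHS

Yes, on the curve


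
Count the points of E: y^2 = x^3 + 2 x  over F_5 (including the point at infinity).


For each x in F_5, count y with y^2 = x^3 + 2 x + 0 mod 5:
  x = 0: RHS = 0, y in [0]  -> 1 point(s)
Affine points: 1. Add the point at infinity: total = 2.

#E(F_5) = 2


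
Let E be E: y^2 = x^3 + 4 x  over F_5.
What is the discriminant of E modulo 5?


4 a^3 + 27 b^2 = 4*4^3 + 27*0^2 = 256 + 0 = 256
Delta = -16 * (256) = -4096
Delta mod 5 = 4

Delta = 4 (mod 5)


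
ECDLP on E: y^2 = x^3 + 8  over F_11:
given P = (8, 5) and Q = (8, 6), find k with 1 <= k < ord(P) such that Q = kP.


Enumerate multiples of P until we hit Q = (8, 6):
  1P = (8, 5)
  2P = (9, 0)
  3P = (8, 6)
Match found at i = 3.

k = 3


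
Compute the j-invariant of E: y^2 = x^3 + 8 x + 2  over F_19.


Delta = -16(4 a^3 + 27 b^2) mod 19 = 8
-1728 * (4 a)^3 = -1728 * (4*8)^3 mod 19 = 12
j = 12 * 8^(-1) mod 19 = 11

j = 11 (mod 19)


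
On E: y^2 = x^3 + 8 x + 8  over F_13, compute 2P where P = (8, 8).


k = 2 = 10_2 (binary, LSB first: 01)
Double-and-add from P = (8, 8):
  bit 0 = 0: acc unchanged = O
  bit 1 = 1: acc = O + (7, 11) = (7, 11)

2P = (7, 11)


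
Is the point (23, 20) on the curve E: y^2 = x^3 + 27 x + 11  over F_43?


Check whether y^2 = x^3 + 27 x + 11 (mod 43) for (x, y) = (23, 20).
LHS: y^2 = 20^2 mod 43 = 13
RHS: x^3 + 27 x + 11 = 23^3 + 27*23 + 11 mod 43 = 28
LHS != RHS

No, not on the curve


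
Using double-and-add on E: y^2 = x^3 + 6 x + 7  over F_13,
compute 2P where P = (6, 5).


k = 2 = 10_2 (binary, LSB first: 01)
Double-and-add from P = (6, 5):
  bit 0 = 0: acc unchanged = O
  bit 1 = 1: acc = O + (2, 12) = (2, 12)

2P = (2, 12)


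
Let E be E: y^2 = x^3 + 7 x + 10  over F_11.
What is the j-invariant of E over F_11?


Delta = -16(4 a^3 + 27 b^2) mod 11 = 1
-1728 * (4 a)^3 = -1728 * (4*7)^3 mod 11 = 4
j = 4 * 1^(-1) mod 11 = 4

j = 4 (mod 11)


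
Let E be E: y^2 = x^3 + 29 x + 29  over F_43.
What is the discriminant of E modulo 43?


4 a^3 + 27 b^2 = 4*29^3 + 27*29^2 = 97556 + 22707 = 120263
Delta = -16 * (120263) = -1924208
Delta mod 43 = 42

Delta = 42 (mod 43)


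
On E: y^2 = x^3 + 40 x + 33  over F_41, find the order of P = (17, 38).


Compute successive multiples of P until we hit O:
  1P = (17, 38)
  2P = (2, 11)
  3P = (40, 19)
  4P = (27, 38)
  5P = (38, 3)
  6P = (7, 0)
  7P = (38, 38)
  8P = (27, 3)
  ... (continuing to 12P)
  12P = O

ord(P) = 12


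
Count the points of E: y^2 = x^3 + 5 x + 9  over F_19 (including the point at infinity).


For each x in F_19, count y with y^2 = x^3 + 5 x + 9 mod 19:
  x = 0: RHS = 9, y in [3, 16]  -> 2 point(s)
  x = 4: RHS = 17, y in [6, 13]  -> 2 point(s)
  x = 5: RHS = 7, y in [8, 11]  -> 2 point(s)
  x = 7: RHS = 7, y in [8, 11]  -> 2 point(s)
  x = 9: RHS = 4, y in [2, 17]  -> 2 point(s)
  x = 12: RHS = 11, y in [7, 12]  -> 2 point(s)
  x = 14: RHS = 11, y in [7, 12]  -> 2 point(s)
  x = 15: RHS = 1, y in [1, 18]  -> 2 point(s)
  x = 16: RHS = 5, y in [9, 10]  -> 2 point(s)
Affine points: 18. Add the point at infinity: total = 19.

#E(F_19) = 19


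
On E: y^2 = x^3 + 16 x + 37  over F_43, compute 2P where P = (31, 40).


Doubling: s = (3 x1^2 + a) / (2 y1)
s = (3*31^2 + 16) / (2*40) mod 43 = 40
x3 = s^2 - 2 x1 mod 43 = 40^2 - 2*31 = 33
y3 = s (x1 - x3) - y1 mod 43 = 40 * (31 - 33) - 40 = 9

2P = (33, 9)


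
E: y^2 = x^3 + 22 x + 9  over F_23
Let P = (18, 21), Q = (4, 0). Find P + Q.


P != Q, so use the chord formula.
s = (y2 - y1) / (x2 - x1) = (2) / (9) mod 23 = 13
x3 = s^2 - x1 - x2 mod 23 = 13^2 - 18 - 4 = 9
y3 = s (x1 - x3) - y1 mod 23 = 13 * (18 - 9) - 21 = 4

P + Q = (9, 4)


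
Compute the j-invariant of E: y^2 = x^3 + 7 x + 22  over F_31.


Delta = -16(4 a^3 + 27 b^2) mod 31 = 3
-1728 * (4 a)^3 = -1728 * (4*7)^3 mod 31 = 1
j = 1 * 3^(-1) mod 31 = 21

j = 21 (mod 31)


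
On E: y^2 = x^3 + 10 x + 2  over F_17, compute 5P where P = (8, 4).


k = 5 = 101_2 (binary, LSB first: 101)
Double-and-add from P = (8, 4):
  bit 0 = 1: acc = O + (8, 4) = (8, 4)
  bit 1 = 0: acc unchanged = (8, 4)
  bit 2 = 1: acc = (8, 4) + (4, 15) = (3, 12)

5P = (3, 12)


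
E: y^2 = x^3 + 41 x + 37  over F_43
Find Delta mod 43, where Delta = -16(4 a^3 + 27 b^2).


4 a^3 + 27 b^2 = 4*41^3 + 27*37^2 = 275684 + 36963 = 312647
Delta = -16 * (312647) = -5002352
Delta mod 43 = 10

Delta = 10 (mod 43)


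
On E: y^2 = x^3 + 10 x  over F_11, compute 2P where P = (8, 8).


Doubling: s = (3 x1^2 + a) / (2 y1)
s = (3*8^2 + 10) / (2*8) mod 11 = 3
x3 = s^2 - 2 x1 mod 11 = 3^2 - 2*8 = 4
y3 = s (x1 - x3) - y1 mod 11 = 3 * (8 - 4) - 8 = 4

2P = (4, 4)


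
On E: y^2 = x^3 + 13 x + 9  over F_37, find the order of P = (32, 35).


Compute successive multiples of P until we hit O:
  1P = (32, 35)
  2P = (13, 28)
  3P = (3, 1)
  4P = (27, 27)
  5P = (22, 18)
  6P = (24, 23)
  7P = (11, 15)
  8P = (21, 16)
  ... (continuing to 46P)
  46P = O

ord(P) = 46


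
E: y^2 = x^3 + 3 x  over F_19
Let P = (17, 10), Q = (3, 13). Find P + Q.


P != Q, so use the chord formula.
s = (y2 - y1) / (x2 - x1) = (3) / (5) mod 19 = 12
x3 = s^2 - x1 - x2 mod 19 = 12^2 - 17 - 3 = 10
y3 = s (x1 - x3) - y1 mod 19 = 12 * (17 - 10) - 10 = 17

P + Q = (10, 17)


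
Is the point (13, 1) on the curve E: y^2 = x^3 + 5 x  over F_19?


Check whether y^2 = x^3 + 5 x + 0 (mod 19) for (x, y) = (13, 1).
LHS: y^2 = 1^2 mod 19 = 1
RHS: x^3 + 5 x + 0 = 13^3 + 5*13 + 0 mod 19 = 1
LHS = RHS

Yes, on the curve


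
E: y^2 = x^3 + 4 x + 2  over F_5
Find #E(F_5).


For each x in F_5, count y with y^2 = x^3 + 4 x + 2 mod 5:
  x = 3: RHS = 1, y in [1, 4]  -> 2 point(s)
Affine points: 2. Add the point at infinity: total = 3.

#E(F_5) = 3


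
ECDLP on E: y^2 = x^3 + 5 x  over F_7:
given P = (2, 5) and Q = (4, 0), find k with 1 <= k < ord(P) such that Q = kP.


Enumerate multiples of P until we hit Q = (4, 0):
  1P = (2, 5)
  2P = (4, 0)
Match found at i = 2.

k = 2


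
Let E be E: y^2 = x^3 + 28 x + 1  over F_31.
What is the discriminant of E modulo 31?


4 a^3 + 27 b^2 = 4*28^3 + 27*1^2 = 87808 + 27 = 87835
Delta = -16 * (87835) = -1405360
Delta mod 31 = 25

Delta = 25 (mod 31)


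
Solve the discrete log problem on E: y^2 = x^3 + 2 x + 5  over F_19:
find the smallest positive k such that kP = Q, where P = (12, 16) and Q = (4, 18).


Enumerate multiples of P until we hit Q = (4, 18):
  1P = (12, 16)
  2P = (0, 9)
  3P = (8, 18)
  4P = (4, 18)
Match found at i = 4.

k = 4


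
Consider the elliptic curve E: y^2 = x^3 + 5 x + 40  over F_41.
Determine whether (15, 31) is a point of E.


Check whether y^2 = x^3 + 5 x + 40 (mod 41) for (x, y) = (15, 31).
LHS: y^2 = 31^2 mod 41 = 18
RHS: x^3 + 5 x + 40 = 15^3 + 5*15 + 40 mod 41 = 5
LHS != RHS

No, not on the curve


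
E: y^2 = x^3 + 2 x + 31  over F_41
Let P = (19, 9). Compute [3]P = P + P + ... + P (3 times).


k = 3 = 11_2 (binary, LSB first: 11)
Double-and-add from P = (19, 9):
  bit 0 = 1: acc = O + (19, 9) = (19, 9)
  bit 1 = 1: acc = (19, 9) + (5, 24) = (33, 6)

3P = (33, 6)


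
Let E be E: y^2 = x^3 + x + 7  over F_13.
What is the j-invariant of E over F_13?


Delta = -16(4 a^3 + 27 b^2) mod 13 = 10
-1728 * (4 a)^3 = -1728 * (4*1)^3 mod 13 = 12
j = 12 * 10^(-1) mod 13 = 9

j = 9 (mod 13)


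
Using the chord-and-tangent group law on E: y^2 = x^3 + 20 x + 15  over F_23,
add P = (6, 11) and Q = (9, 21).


P != Q, so use the chord formula.
s = (y2 - y1) / (x2 - x1) = (10) / (3) mod 23 = 11
x3 = s^2 - x1 - x2 mod 23 = 11^2 - 6 - 9 = 14
y3 = s (x1 - x3) - y1 mod 23 = 11 * (6 - 14) - 11 = 16

P + Q = (14, 16)


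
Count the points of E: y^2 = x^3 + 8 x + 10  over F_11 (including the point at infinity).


For each x in F_11, count y with y^2 = x^3 + 8 x + 10 mod 11:
  x = 2: RHS = 1, y in [1, 10]  -> 2 point(s)
  x = 8: RHS = 3, y in [5, 6]  -> 2 point(s)
  x = 10: RHS = 1, y in [1, 10]  -> 2 point(s)
Affine points: 6. Add the point at infinity: total = 7.

#E(F_11) = 7


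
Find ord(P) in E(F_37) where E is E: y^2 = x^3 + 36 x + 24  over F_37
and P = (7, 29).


Compute successive multiples of P until we hit O:
  1P = (7, 29)
  2P = (34, 0)
  3P = (7, 8)
  4P = O

ord(P) = 4


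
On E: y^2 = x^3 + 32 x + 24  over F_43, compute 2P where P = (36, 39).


Doubling: s = (3 x1^2 + a) / (2 y1)
s = (3*36^2 + 32) / (2*39) mod 43 = 26
x3 = s^2 - 2 x1 mod 43 = 26^2 - 2*36 = 2
y3 = s (x1 - x3) - y1 mod 43 = 26 * (36 - 2) - 39 = 28

2P = (2, 28)


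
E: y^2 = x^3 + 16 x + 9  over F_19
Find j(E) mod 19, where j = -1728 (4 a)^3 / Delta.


Delta = -16(4 a^3 + 27 b^2) mod 19 = 5
-1728 * (4 a)^3 = -1728 * (4*16)^3 mod 19 = 1
j = 1 * 5^(-1) mod 19 = 4

j = 4 (mod 19)


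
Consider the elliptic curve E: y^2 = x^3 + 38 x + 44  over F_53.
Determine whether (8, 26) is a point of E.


Check whether y^2 = x^3 + 38 x + 44 (mod 53) for (x, y) = (8, 26).
LHS: y^2 = 26^2 mod 53 = 40
RHS: x^3 + 38 x + 44 = 8^3 + 38*8 + 44 mod 53 = 12
LHS != RHS

No, not on the curve


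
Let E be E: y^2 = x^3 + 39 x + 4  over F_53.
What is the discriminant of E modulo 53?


4 a^3 + 27 b^2 = 4*39^3 + 27*4^2 = 237276 + 432 = 237708
Delta = -16 * (237708) = -3803328
Delta mod 53 = 5

Delta = 5 (mod 53)


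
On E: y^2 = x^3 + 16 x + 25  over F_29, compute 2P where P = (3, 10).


Doubling: s = (3 x1^2 + a) / (2 y1)
s = (3*3^2 + 16) / (2*10) mod 29 = 21
x3 = s^2 - 2 x1 mod 29 = 21^2 - 2*3 = 0
y3 = s (x1 - x3) - y1 mod 29 = 21 * (3 - 0) - 10 = 24

2P = (0, 24)


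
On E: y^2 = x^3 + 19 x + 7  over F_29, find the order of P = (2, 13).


Compute successive multiples of P until we hit O:
  1P = (2, 13)
  2P = (19, 8)
  3P = (12, 7)
  4P = (20, 21)
  5P = (14, 1)
  6P = (14, 28)
  7P = (20, 8)
  8P = (12, 22)
  ... (continuing to 11P)
  11P = O

ord(P) = 11


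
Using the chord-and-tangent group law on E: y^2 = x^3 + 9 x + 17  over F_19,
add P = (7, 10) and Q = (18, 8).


P != Q, so use the chord formula.
s = (y2 - y1) / (x2 - x1) = (17) / (11) mod 19 = 5
x3 = s^2 - x1 - x2 mod 19 = 5^2 - 7 - 18 = 0
y3 = s (x1 - x3) - y1 mod 19 = 5 * (7 - 0) - 10 = 6

P + Q = (0, 6)


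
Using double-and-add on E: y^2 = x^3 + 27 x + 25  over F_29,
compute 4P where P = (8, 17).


k = 4 = 100_2 (binary, LSB first: 001)
Double-and-add from P = (8, 17):
  bit 0 = 0: acc unchanged = O
  bit 1 = 0: acc unchanged = O
  bit 2 = 1: acc = O + (15, 8) = (15, 8)

4P = (15, 8)


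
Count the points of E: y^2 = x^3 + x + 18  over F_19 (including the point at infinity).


For each x in F_19, count y with y^2 = x^3 + 1 x + 18 mod 19:
  x = 1: RHS = 1, y in [1, 18]  -> 2 point(s)
  x = 2: RHS = 9, y in [3, 16]  -> 2 point(s)
  x = 7: RHS = 7, y in [8, 11]  -> 2 point(s)
  x = 8: RHS = 6, y in [5, 14]  -> 2 point(s)
  x = 11: RHS = 11, y in [7, 12]  -> 2 point(s)
  x = 13: RHS = 5, y in [9, 10]  -> 2 point(s)
  x = 15: RHS = 7, y in [8, 11]  -> 2 point(s)
  x = 16: RHS = 7, y in [8, 11]  -> 2 point(s)
  x = 18: RHS = 16, y in [4, 15]  -> 2 point(s)
Affine points: 18. Add the point at infinity: total = 19.

#E(F_19) = 19


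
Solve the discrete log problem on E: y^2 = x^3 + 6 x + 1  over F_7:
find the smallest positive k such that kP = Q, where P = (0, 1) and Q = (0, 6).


Enumerate multiples of P until we hit Q = (0, 6):
  1P = (0, 1)
  2P = (2, 0)
  3P = (0, 6)
Match found at i = 3.

k = 3


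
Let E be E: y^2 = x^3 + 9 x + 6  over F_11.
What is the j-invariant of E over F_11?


Delta = -16(4 a^3 + 27 b^2) mod 11 = 8
-1728 * (4 a)^3 = -1728 * (4*9)^3 mod 11 = 6
j = 6 * 8^(-1) mod 11 = 9

j = 9 (mod 11)


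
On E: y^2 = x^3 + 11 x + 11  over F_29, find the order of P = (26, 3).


Compute successive multiples of P until we hit O:
  1P = (26, 3)
  2P = (1, 20)
  3P = (11, 10)
  4P = (14, 3)
  5P = (18, 26)
  6P = (20, 16)
  7P = (3, 10)
  8P = (7, 24)
  ... (continuing to 29P)
  29P = O

ord(P) = 29


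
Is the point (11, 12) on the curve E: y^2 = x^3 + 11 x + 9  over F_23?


Check whether y^2 = x^3 + 11 x + 9 (mod 23) for (x, y) = (11, 12).
LHS: y^2 = 12^2 mod 23 = 6
RHS: x^3 + 11 x + 9 = 11^3 + 11*11 + 9 mod 23 = 12
LHS != RHS

No, not on the curve


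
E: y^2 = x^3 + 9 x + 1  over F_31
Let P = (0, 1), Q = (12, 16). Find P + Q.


P != Q, so use the chord formula.
s = (y2 - y1) / (x2 - x1) = (15) / (12) mod 31 = 9
x3 = s^2 - x1 - x2 mod 31 = 9^2 - 0 - 12 = 7
y3 = s (x1 - x3) - y1 mod 31 = 9 * (0 - 7) - 1 = 29

P + Q = (7, 29)


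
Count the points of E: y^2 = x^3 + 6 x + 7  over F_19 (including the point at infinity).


For each x in F_19, count y with y^2 = x^3 + 6 x + 7 mod 19:
  x = 0: RHS = 7, y in [8, 11]  -> 2 point(s)
  x = 4: RHS = 0, y in [0]  -> 1 point(s)
  x = 8: RHS = 16, y in [4, 15]  -> 2 point(s)
  x = 9: RHS = 11, y in [7, 12]  -> 2 point(s)
  x = 11: RHS = 17, y in [6, 13]  -> 2 point(s)
  x = 14: RHS = 4, y in [2, 17]  -> 2 point(s)
  x = 16: RHS = 0, y in [0]  -> 1 point(s)
  x = 17: RHS = 6, y in [5, 14]  -> 2 point(s)
  x = 18: RHS = 0, y in [0]  -> 1 point(s)
Affine points: 15. Add the point at infinity: total = 16.

#E(F_19) = 16


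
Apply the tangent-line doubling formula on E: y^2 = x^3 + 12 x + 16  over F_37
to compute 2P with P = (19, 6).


Doubling: s = (3 x1^2 + a) / (2 y1)
s = (3*19^2 + 12) / (2*6) mod 37 = 8
x3 = s^2 - 2 x1 mod 37 = 8^2 - 2*19 = 26
y3 = s (x1 - x3) - y1 mod 37 = 8 * (19 - 26) - 6 = 12

2P = (26, 12)


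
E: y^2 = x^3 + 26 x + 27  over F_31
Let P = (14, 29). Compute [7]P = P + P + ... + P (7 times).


k = 7 = 111_2 (binary, LSB first: 111)
Double-and-add from P = (14, 29):
  bit 0 = 1: acc = O + (14, 29) = (14, 29)
  bit 1 = 1: acc = (14, 29) + (13, 19) = (11, 1)
  bit 2 = 1: acc = (11, 1) + (7, 26) = (23, 12)

7P = (23, 12)


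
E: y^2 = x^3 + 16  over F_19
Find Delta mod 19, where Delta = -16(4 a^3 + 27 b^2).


4 a^3 + 27 b^2 = 4*0^3 + 27*16^2 = 0 + 6912 = 6912
Delta = -16 * (6912) = -110592
Delta mod 19 = 7

Delta = 7 (mod 19)


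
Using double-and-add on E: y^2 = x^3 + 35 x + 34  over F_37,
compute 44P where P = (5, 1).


k = 44 = 101100_2 (binary, LSB first: 001101)
Double-and-add from P = (5, 1):
  bit 0 = 0: acc unchanged = O
  bit 1 = 0: acc unchanged = O
  bit 2 = 1: acc = O + (0, 16) = (0, 16)
  bit 3 = 1: acc = (0, 16) + (12, 31) = (15, 30)
  bit 4 = 0: acc unchanged = (15, 30)
  bit 5 = 1: acc = (15, 30) + (28, 27) = (5, 36)

44P = (5, 36)


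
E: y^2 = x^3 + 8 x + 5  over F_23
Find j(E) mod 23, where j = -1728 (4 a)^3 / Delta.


Delta = -16(4 a^3 + 27 b^2) mod 23 = 17
-1728 * (4 a)^3 = -1728 * (4*8)^3 mod 23 = 21
j = 21 * 17^(-1) mod 23 = 8

j = 8 (mod 23)


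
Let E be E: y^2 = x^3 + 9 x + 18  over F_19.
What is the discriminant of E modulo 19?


4 a^3 + 27 b^2 = 4*9^3 + 27*18^2 = 2916 + 8748 = 11664
Delta = -16 * (11664) = -186624
Delta mod 19 = 13

Delta = 13 (mod 19)


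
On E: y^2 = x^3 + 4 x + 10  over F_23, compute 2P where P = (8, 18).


Doubling: s = (3 x1^2 + a) / (2 y1)
s = (3*8^2 + 4) / (2*18) mod 23 = 8
x3 = s^2 - 2 x1 mod 23 = 8^2 - 2*8 = 2
y3 = s (x1 - x3) - y1 mod 23 = 8 * (8 - 2) - 18 = 7

2P = (2, 7)


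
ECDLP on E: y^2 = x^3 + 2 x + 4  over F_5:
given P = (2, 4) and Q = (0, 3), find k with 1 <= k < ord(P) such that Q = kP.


Enumerate multiples of P until we hit Q = (0, 3):
  1P = (2, 4)
  2P = (0, 2)
  3P = (4, 4)
  4P = (4, 1)
  5P = (0, 3)
Match found at i = 5.

k = 5


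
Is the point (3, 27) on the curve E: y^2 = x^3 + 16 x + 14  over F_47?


Check whether y^2 = x^3 + 16 x + 14 (mod 47) for (x, y) = (3, 27).
LHS: y^2 = 27^2 mod 47 = 24
RHS: x^3 + 16 x + 14 = 3^3 + 16*3 + 14 mod 47 = 42
LHS != RHS

No, not on the curve


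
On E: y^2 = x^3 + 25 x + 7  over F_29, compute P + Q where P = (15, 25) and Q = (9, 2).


P != Q, so use the chord formula.
s = (y2 - y1) / (x2 - x1) = (6) / (23) mod 29 = 28
x3 = s^2 - x1 - x2 mod 29 = 28^2 - 15 - 9 = 6
y3 = s (x1 - x3) - y1 mod 29 = 28 * (15 - 6) - 25 = 24

P + Q = (6, 24)


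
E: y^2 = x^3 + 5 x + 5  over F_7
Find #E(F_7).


For each x in F_7, count y with y^2 = x^3 + 5 x + 5 mod 7:
  x = 1: RHS = 4, y in [2, 5]  -> 2 point(s)
  x = 2: RHS = 2, y in [3, 4]  -> 2 point(s)
  x = 5: RHS = 1, y in [1, 6]  -> 2 point(s)
Affine points: 6. Add the point at infinity: total = 7.

#E(F_7) = 7


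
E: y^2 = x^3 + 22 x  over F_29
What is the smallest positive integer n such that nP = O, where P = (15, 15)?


Compute successive multiples of P until we hit O:
  1P = (15, 15)
  2P = (0, 0)
  3P = (15, 14)
  4P = O

ord(P) = 4


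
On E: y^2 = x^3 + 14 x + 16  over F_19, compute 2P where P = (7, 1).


k = 2 = 10_2 (binary, LSB first: 01)
Double-and-add from P = (7, 1):
  bit 0 = 0: acc unchanged = O
  bit 1 = 1: acc = O + (11, 0) = (11, 0)

2P = (11, 0)


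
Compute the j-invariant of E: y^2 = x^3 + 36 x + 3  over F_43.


Delta = -16(4 a^3 + 27 b^2) mod 43 = 4
-1728 * (4 a)^3 = -1728 * (4*36)^3 mod 43 = 4
j = 4 * 4^(-1) mod 43 = 1

j = 1 (mod 43)


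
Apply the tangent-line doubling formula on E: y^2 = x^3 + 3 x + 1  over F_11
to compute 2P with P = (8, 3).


Doubling: s = (3 x1^2 + a) / (2 y1)
s = (3*8^2 + 3) / (2*3) mod 11 = 5
x3 = s^2 - 2 x1 mod 11 = 5^2 - 2*8 = 9
y3 = s (x1 - x3) - y1 mod 11 = 5 * (8 - 9) - 3 = 3

2P = (9, 3)


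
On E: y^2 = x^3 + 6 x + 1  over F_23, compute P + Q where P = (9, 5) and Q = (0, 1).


P != Q, so use the chord formula.
s = (y2 - y1) / (x2 - x1) = (19) / (14) mod 23 = 3
x3 = s^2 - x1 - x2 mod 23 = 3^2 - 9 - 0 = 0
y3 = s (x1 - x3) - y1 mod 23 = 3 * (9 - 0) - 5 = 22

P + Q = (0, 22)


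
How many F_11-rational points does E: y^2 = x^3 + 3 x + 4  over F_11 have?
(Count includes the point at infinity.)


For each x in F_11, count y with y^2 = x^3 + 3 x + 4 mod 11:
  x = 0: RHS = 4, y in [2, 9]  -> 2 point(s)
  x = 4: RHS = 3, y in [5, 6]  -> 2 point(s)
  x = 5: RHS = 1, y in [1, 10]  -> 2 point(s)
  x = 7: RHS = 5, y in [4, 7]  -> 2 point(s)
  x = 8: RHS = 1, y in [1, 10]  -> 2 point(s)
  x = 9: RHS = 1, y in [1, 10]  -> 2 point(s)
  x = 10: RHS = 0, y in [0]  -> 1 point(s)
Affine points: 13. Add the point at infinity: total = 14.

#E(F_11) = 14


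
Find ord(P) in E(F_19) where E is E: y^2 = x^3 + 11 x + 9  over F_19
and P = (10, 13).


Compute successive multiples of P until we hit O:
  1P = (10, 13)
  2P = (0, 16)
  3P = (7, 7)
  4P = (6, 14)
  5P = (9, 1)
  6P = (11, 13)
  7P = (17, 6)
  8P = (12, 8)
  ... (continuing to 26P)
  26P = O

ord(P) = 26


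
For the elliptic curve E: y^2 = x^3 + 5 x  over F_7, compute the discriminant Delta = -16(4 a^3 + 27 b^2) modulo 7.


4 a^3 + 27 b^2 = 4*5^3 + 27*0^2 = 500 + 0 = 500
Delta = -16 * (500) = -8000
Delta mod 7 = 1

Delta = 1 (mod 7)


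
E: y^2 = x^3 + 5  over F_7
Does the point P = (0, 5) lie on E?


Check whether y^2 = x^3 + 0 x + 5 (mod 7) for (x, y) = (0, 5).
LHS: y^2 = 5^2 mod 7 = 4
RHS: x^3 + 0 x + 5 = 0^3 + 0*0 + 5 mod 7 = 5
LHS != RHS

No, not on the curve


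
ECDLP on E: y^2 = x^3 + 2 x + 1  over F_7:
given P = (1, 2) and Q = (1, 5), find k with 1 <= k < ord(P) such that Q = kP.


Enumerate multiples of P until we hit Q = (1, 5):
  1P = (1, 2)
  2P = (0, 1)
  3P = (0, 6)
  4P = (1, 5)
Match found at i = 4.

k = 4


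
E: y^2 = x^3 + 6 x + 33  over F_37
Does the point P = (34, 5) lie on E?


Check whether y^2 = x^3 + 6 x + 33 (mod 37) for (x, y) = (34, 5).
LHS: y^2 = 5^2 mod 37 = 25
RHS: x^3 + 6 x + 33 = 34^3 + 6*34 + 33 mod 37 = 25
LHS = RHS

Yes, on the curve


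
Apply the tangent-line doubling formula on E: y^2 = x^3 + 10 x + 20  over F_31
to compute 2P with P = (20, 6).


Doubling: s = (3 x1^2 + a) / (2 y1)
s = (3*20^2 + 10) / (2*6) mod 31 = 13
x3 = s^2 - 2 x1 mod 31 = 13^2 - 2*20 = 5
y3 = s (x1 - x3) - y1 mod 31 = 13 * (20 - 5) - 6 = 3

2P = (5, 3)


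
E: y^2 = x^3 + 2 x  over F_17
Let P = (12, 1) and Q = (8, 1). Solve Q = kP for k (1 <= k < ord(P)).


Enumerate multiples of P until we hit Q = (8, 1):
  1P = (12, 1)
  2P = (9, 4)
  3P = (14, 1)
  4P = (8, 16)
  5P = (10, 0)
  6P = (8, 1)
Match found at i = 6.

k = 6


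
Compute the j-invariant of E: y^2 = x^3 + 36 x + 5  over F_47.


Delta = -16(4 a^3 + 27 b^2) mod 47 = 30
-1728 * (4 a)^3 = -1728 * (4*36)^3 mod 47 = 15
j = 15 * 30^(-1) mod 47 = 24

j = 24 (mod 47)


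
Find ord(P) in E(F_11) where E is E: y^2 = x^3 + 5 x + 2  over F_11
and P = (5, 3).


Compute successive multiples of P until we hit O:
  1P = (5, 3)
  2P = (4, 3)
  3P = (2, 8)
  4P = (8, 2)
  5P = (3, 0)
  6P = (8, 9)
  7P = (2, 3)
  8P = (4, 8)
  ... (continuing to 10P)
  10P = O

ord(P) = 10


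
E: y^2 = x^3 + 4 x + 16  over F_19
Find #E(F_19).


For each x in F_19, count y with y^2 = x^3 + 4 x + 16 mod 19:
  x = 0: RHS = 16, y in [4, 15]  -> 2 point(s)
  x = 3: RHS = 17, y in [6, 13]  -> 2 point(s)
  x = 4: RHS = 1, y in [1, 18]  -> 2 point(s)
  x = 5: RHS = 9, y in [3, 16]  -> 2 point(s)
  x = 6: RHS = 9, y in [3, 16]  -> 2 point(s)
  x = 7: RHS = 7, y in [8, 11]  -> 2 point(s)
  x = 8: RHS = 9, y in [3, 16]  -> 2 point(s)
  x = 10: RHS = 11, y in [7, 12]  -> 2 point(s)
  x = 11: RHS = 4, y in [2, 17]  -> 2 point(s)
  x = 12: RHS = 6, y in [5, 14]  -> 2 point(s)
  x = 13: RHS = 4, y in [2, 17]  -> 2 point(s)
  x = 14: RHS = 4, y in [2, 17]  -> 2 point(s)
  x = 17: RHS = 0, y in [0]  -> 1 point(s)
  x = 18: RHS = 11, y in [7, 12]  -> 2 point(s)
Affine points: 27. Add the point at infinity: total = 28.

#E(F_19) = 28


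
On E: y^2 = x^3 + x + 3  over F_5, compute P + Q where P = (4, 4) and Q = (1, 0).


P != Q, so use the chord formula.
s = (y2 - y1) / (x2 - x1) = (1) / (2) mod 5 = 3
x3 = s^2 - x1 - x2 mod 5 = 3^2 - 4 - 1 = 4
y3 = s (x1 - x3) - y1 mod 5 = 3 * (4 - 4) - 4 = 1

P + Q = (4, 1)


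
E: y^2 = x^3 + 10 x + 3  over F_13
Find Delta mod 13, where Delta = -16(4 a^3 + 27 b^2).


4 a^3 + 27 b^2 = 4*10^3 + 27*3^2 = 4000 + 243 = 4243
Delta = -16 * (4243) = -67888
Delta mod 13 = 11

Delta = 11 (mod 13)


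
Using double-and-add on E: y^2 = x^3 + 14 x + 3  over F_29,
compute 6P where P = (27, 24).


k = 6 = 110_2 (binary, LSB first: 011)
Double-and-add from P = (27, 24):
  bit 0 = 0: acc unchanged = O
  bit 1 = 1: acc = O + (27, 5) = (27, 5)
  bit 2 = 1: acc = (27, 5) + (27, 24) = O

6P = O


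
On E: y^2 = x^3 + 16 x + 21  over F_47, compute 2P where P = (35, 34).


Doubling: s = (3 x1^2 + a) / (2 y1)
s = (3*35^2 + 16) / (2*34) mod 47 = 37
x3 = s^2 - 2 x1 mod 47 = 37^2 - 2*35 = 30
y3 = s (x1 - x3) - y1 mod 47 = 37 * (35 - 30) - 34 = 10

2P = (30, 10)


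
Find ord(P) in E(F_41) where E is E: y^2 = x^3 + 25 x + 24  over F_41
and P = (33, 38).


Compute successive multiples of P until we hit O:
  1P = (33, 38)
  2P = (20, 18)
  3P = (27, 28)
  4P = (2, 0)
  5P = (27, 13)
  6P = (20, 23)
  7P = (33, 3)
  8P = O

ord(P) = 8


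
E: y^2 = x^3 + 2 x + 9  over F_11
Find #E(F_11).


For each x in F_11, count y with y^2 = x^3 + 2 x + 9 mod 11:
  x = 0: RHS = 9, y in [3, 8]  -> 2 point(s)
  x = 1: RHS = 1, y in [1, 10]  -> 2 point(s)
  x = 3: RHS = 9, y in [3, 8]  -> 2 point(s)
  x = 4: RHS = 4, y in [2, 9]  -> 2 point(s)
  x = 5: RHS = 1, y in [1, 10]  -> 2 point(s)
  x = 7: RHS = 3, y in [5, 6]  -> 2 point(s)
  x = 8: RHS = 9, y in [3, 8]  -> 2 point(s)
Affine points: 14. Add the point at infinity: total = 15.

#E(F_11) = 15


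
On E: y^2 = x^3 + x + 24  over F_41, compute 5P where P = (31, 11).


k = 5 = 101_2 (binary, LSB first: 101)
Double-and-add from P = (31, 11):
  bit 0 = 1: acc = O + (31, 11) = (31, 11)
  bit 1 = 0: acc unchanged = (31, 11)
  bit 2 = 1: acc = (31, 11) + (4, 25) = (7, 13)

5P = (7, 13)


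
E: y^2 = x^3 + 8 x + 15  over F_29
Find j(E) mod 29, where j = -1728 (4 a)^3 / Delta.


Delta = -16(4 a^3 + 27 b^2) mod 29 = 10
-1728 * (4 a)^3 = -1728 * (4*8)^3 mod 29 = 5
j = 5 * 10^(-1) mod 29 = 15

j = 15 (mod 29)


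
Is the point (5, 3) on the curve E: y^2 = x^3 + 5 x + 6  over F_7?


Check whether y^2 = x^3 + 5 x + 6 (mod 7) for (x, y) = (5, 3).
LHS: y^2 = 3^2 mod 7 = 2
RHS: x^3 + 5 x + 6 = 5^3 + 5*5 + 6 mod 7 = 2
LHS = RHS

Yes, on the curve


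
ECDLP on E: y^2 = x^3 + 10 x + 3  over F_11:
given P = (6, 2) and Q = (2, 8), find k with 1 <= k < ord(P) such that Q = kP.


Enumerate multiples of P until we hit Q = (2, 8):
  1P = (6, 2)
  2P = (3, 4)
  3P = (0, 5)
  4P = (8, 10)
  5P = (2, 3)
  6P = (1, 5)
  7P = (7, 3)
  8P = (10, 5)
  9P = (10, 6)
  10P = (7, 8)
  11P = (1, 6)
  12P = (2, 8)
Match found at i = 12.

k = 12


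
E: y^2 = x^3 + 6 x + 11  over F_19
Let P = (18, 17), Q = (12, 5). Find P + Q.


P != Q, so use the chord formula.
s = (y2 - y1) / (x2 - x1) = (7) / (13) mod 19 = 2
x3 = s^2 - x1 - x2 mod 19 = 2^2 - 18 - 12 = 12
y3 = s (x1 - x3) - y1 mod 19 = 2 * (18 - 12) - 17 = 14

P + Q = (12, 14)


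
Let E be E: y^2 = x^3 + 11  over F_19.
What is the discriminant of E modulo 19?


4 a^3 + 27 b^2 = 4*0^3 + 27*11^2 = 0 + 3267 = 3267
Delta = -16 * (3267) = -52272
Delta mod 19 = 16

Delta = 16 (mod 19)


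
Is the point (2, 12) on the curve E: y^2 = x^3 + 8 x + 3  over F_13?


Check whether y^2 = x^3 + 8 x + 3 (mod 13) for (x, y) = (2, 12).
LHS: y^2 = 12^2 mod 13 = 1
RHS: x^3 + 8 x + 3 = 2^3 + 8*2 + 3 mod 13 = 1
LHS = RHS

Yes, on the curve


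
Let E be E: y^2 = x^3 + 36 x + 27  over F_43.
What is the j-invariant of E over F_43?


Delta = -16(4 a^3 + 27 b^2) mod 43 = 26
-1728 * (4 a)^3 = -1728 * (4*36)^3 mod 43 = 4
j = 4 * 26^(-1) mod 43 = 20

j = 20 (mod 43)


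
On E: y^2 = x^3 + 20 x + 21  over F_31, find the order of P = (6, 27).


Compute successive multiples of P until we hit O:
  1P = (6, 27)
  2P = (27, 30)
  3P = (17, 29)
  4P = (17, 2)
  5P = (27, 1)
  6P = (6, 4)
  7P = O

ord(P) = 7


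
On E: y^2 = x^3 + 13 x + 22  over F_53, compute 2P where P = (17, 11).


Doubling: s = (3 x1^2 + a) / (2 y1)
s = (3*17^2 + 13) / (2*11) mod 53 = 40
x3 = s^2 - 2 x1 mod 53 = 40^2 - 2*17 = 29
y3 = s (x1 - x3) - y1 mod 53 = 40 * (17 - 29) - 11 = 39

2P = (29, 39)


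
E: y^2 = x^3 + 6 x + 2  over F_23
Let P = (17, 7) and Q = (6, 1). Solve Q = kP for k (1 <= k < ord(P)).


Enumerate multiples of P until we hit Q = (6, 1):
  1P = (17, 7)
  2P = (14, 1)
  3P = (19, 12)
  4P = (22, 15)
  5P = (16, 13)
  6P = (3, 1)
  7P = (6, 1)
Match found at i = 7.

k = 7


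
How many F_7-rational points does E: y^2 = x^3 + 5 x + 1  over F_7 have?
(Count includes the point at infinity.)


For each x in F_7, count y with y^2 = x^3 + 5 x + 1 mod 7:
  x = 0: RHS = 1, y in [1, 6]  -> 2 point(s)
  x = 1: RHS = 0, y in [0]  -> 1 point(s)
  x = 3: RHS = 1, y in [1, 6]  -> 2 point(s)
  x = 4: RHS = 1, y in [1, 6]  -> 2 point(s)
  x = 5: RHS = 4, y in [2, 5]  -> 2 point(s)
  x = 6: RHS = 2, y in [3, 4]  -> 2 point(s)
Affine points: 11. Add the point at infinity: total = 12.

#E(F_7) = 12


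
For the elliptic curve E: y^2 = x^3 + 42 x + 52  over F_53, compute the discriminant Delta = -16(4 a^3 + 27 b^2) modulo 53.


4 a^3 + 27 b^2 = 4*42^3 + 27*52^2 = 296352 + 73008 = 369360
Delta = -16 * (369360) = -5909760
Delta mod 53 = 5

Delta = 5 (mod 53)


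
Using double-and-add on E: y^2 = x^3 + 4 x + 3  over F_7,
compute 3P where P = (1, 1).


k = 3 = 11_2 (binary, LSB first: 11)
Double-and-add from P = (1, 1):
  bit 0 = 1: acc = O + (1, 1) = (1, 1)
  bit 1 = 1: acc = (1, 1) + (5, 6) = (3, 0)

3P = (3, 0)


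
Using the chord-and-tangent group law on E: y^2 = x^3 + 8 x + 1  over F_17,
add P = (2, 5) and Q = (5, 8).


P != Q, so use the chord formula.
s = (y2 - y1) / (x2 - x1) = (3) / (3) mod 17 = 1
x3 = s^2 - x1 - x2 mod 17 = 1^2 - 2 - 5 = 11
y3 = s (x1 - x3) - y1 mod 17 = 1 * (2 - 11) - 5 = 3

P + Q = (11, 3)


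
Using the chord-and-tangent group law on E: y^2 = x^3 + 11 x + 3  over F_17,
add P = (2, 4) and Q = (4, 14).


P != Q, so use the chord formula.
s = (y2 - y1) / (x2 - x1) = (10) / (2) mod 17 = 5
x3 = s^2 - x1 - x2 mod 17 = 5^2 - 2 - 4 = 2
y3 = s (x1 - x3) - y1 mod 17 = 5 * (2 - 2) - 4 = 13

P + Q = (2, 13)


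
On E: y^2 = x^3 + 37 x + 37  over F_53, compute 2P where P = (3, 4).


Doubling: s = (3 x1^2 + a) / (2 y1)
s = (3*3^2 + 37) / (2*4) mod 53 = 8
x3 = s^2 - 2 x1 mod 53 = 8^2 - 2*3 = 5
y3 = s (x1 - x3) - y1 mod 53 = 8 * (3 - 5) - 4 = 33

2P = (5, 33)


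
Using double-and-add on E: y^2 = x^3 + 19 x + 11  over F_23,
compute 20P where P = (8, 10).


k = 20 = 10100_2 (binary, LSB first: 00101)
Double-and-add from P = (8, 10):
  bit 0 = 0: acc unchanged = O
  bit 1 = 0: acc unchanged = O
  bit 2 = 1: acc = O + (3, 16) = (3, 16)
  bit 3 = 0: acc unchanged = (3, 16)
  bit 4 = 1: acc = (3, 16) + (1, 10) = (5, 1)

20P = (5, 1)


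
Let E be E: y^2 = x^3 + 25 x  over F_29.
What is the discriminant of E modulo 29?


4 a^3 + 27 b^2 = 4*25^3 + 27*0^2 = 62500 + 0 = 62500
Delta = -16 * (62500) = -1000000
Delta mod 29 = 7

Delta = 7 (mod 29)


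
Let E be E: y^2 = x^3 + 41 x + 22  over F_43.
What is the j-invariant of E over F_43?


Delta = -16(4 a^3 + 27 b^2) mod 43 = 17
-1728 * (4 a)^3 = -1728 * (4*41)^3 mod 43 = 11
j = 11 * 17^(-1) mod 43 = 31

j = 31 (mod 43)


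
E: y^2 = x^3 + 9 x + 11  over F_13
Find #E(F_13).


For each x in F_13, count y with y^2 = x^3 + 9 x + 11 mod 13:
  x = 3: RHS = 0, y in [0]  -> 1 point(s)
  x = 5: RHS = 12, y in [5, 8]  -> 2 point(s)
  x = 7: RHS = 1, y in [1, 12]  -> 2 point(s)
  x = 8: RHS = 10, y in [6, 7]  -> 2 point(s)
  x = 10: RHS = 9, y in [3, 10]  -> 2 point(s)
  x = 12: RHS = 1, y in [1, 12]  -> 2 point(s)
Affine points: 11. Add the point at infinity: total = 12.

#E(F_13) = 12


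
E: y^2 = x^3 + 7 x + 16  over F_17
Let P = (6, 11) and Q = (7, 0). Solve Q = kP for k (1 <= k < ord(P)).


Enumerate multiples of P until we hit Q = (7, 0):
  1P = (6, 11)
  2P = (7, 0)
Match found at i = 2.

k = 2


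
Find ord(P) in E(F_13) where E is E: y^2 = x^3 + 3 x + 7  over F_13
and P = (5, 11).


Compute successive multiples of P until we hit O:
  1P = (5, 11)
  2P = (3, 2)
  3P = (9, 10)
  4P = (8, 6)
  5P = (10, 6)
  6P = (12, 9)
  7P = (12, 4)
  8P = (10, 7)
  ... (continuing to 13P)
  13P = O

ord(P) = 13


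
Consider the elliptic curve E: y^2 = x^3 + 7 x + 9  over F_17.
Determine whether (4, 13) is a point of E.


Check whether y^2 = x^3 + 7 x + 9 (mod 17) for (x, y) = (4, 13).
LHS: y^2 = 13^2 mod 17 = 16
RHS: x^3 + 7 x + 9 = 4^3 + 7*4 + 9 mod 17 = 16
LHS = RHS

Yes, on the curve


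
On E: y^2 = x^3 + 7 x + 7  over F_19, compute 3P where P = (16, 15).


k = 3 = 11_2 (binary, LSB first: 11)
Double-and-add from P = (16, 15):
  bit 0 = 1: acc = O + (16, 15) = (16, 15)
  bit 1 = 1: acc = (16, 15) + (11, 16) = (8, 10)

3P = (8, 10)


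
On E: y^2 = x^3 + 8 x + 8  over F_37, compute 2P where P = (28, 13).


Doubling: s = (3 x1^2 + a) / (2 y1)
s = (3*28^2 + 8) / (2*13) mod 37 = 31
x3 = s^2 - 2 x1 mod 37 = 31^2 - 2*28 = 17
y3 = s (x1 - x3) - y1 mod 37 = 31 * (28 - 17) - 13 = 32

2P = (17, 32)


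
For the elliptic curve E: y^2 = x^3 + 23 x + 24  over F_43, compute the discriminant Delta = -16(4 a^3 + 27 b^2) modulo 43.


4 a^3 + 27 b^2 = 4*23^3 + 27*24^2 = 48668 + 15552 = 64220
Delta = -16 * (64220) = -1027520
Delta mod 43 = 8

Delta = 8 (mod 43)


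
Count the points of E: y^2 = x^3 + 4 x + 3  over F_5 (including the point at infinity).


For each x in F_5, count y with y^2 = x^3 + 4 x + 3 mod 5:
  x = 2: RHS = 4, y in [2, 3]  -> 2 point(s)
Affine points: 2. Add the point at infinity: total = 3.

#E(F_5) = 3


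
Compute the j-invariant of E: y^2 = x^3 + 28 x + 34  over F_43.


Delta = -16(4 a^3 + 27 b^2) mod 43 = 21
-1728 * (4 a)^3 = -1728 * (4*28)^3 mod 43 = 2
j = 2 * 21^(-1) mod 43 = 39

j = 39 (mod 43)


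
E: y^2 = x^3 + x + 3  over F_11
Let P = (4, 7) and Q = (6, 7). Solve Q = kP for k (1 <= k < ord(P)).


Enumerate multiples of P until we hit Q = (6, 7):
  1P = (4, 7)
  2P = (7, 10)
  3P = (1, 7)
  4P = (6, 4)
  5P = (6, 7)
Match found at i = 5.

k = 5


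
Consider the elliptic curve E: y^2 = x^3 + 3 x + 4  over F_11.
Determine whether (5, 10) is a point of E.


Check whether y^2 = x^3 + 3 x + 4 (mod 11) for (x, y) = (5, 10).
LHS: y^2 = 10^2 mod 11 = 1
RHS: x^3 + 3 x + 4 = 5^3 + 3*5 + 4 mod 11 = 1
LHS = RHS

Yes, on the curve


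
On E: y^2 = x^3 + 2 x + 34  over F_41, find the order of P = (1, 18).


Compute successive multiples of P until we hit O:
  1P = (1, 18)
  2P = (40, 21)
  3P = (33, 30)
  4P = (27, 3)
  5P = (14, 10)
  6P = (6, 4)
  7P = (32, 36)
  8P = (26, 27)
  ... (continuing to 49P)
  49P = O

ord(P) = 49


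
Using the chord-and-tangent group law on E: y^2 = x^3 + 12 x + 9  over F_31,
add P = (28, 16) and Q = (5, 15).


P != Q, so use the chord formula.
s = (y2 - y1) / (x2 - x1) = (30) / (8) mod 31 = 27
x3 = s^2 - x1 - x2 mod 31 = 27^2 - 28 - 5 = 14
y3 = s (x1 - x3) - y1 mod 31 = 27 * (28 - 14) - 16 = 21

P + Q = (14, 21)


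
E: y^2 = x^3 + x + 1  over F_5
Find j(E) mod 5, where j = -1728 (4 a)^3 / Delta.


Delta = -16(4 a^3 + 27 b^2) mod 5 = 4
-1728 * (4 a)^3 = -1728 * (4*1)^3 mod 5 = 3
j = 3 * 4^(-1) mod 5 = 2

j = 2 (mod 5)


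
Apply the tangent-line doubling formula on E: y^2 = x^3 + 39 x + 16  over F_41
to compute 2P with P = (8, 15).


Doubling: s = (3 x1^2 + a) / (2 y1)
s = (3*8^2 + 39) / (2*15) mod 41 = 20
x3 = s^2 - 2 x1 mod 41 = 20^2 - 2*8 = 15
y3 = s (x1 - x3) - y1 mod 41 = 20 * (8 - 15) - 15 = 9

2P = (15, 9)


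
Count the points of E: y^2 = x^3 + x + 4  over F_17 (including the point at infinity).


For each x in F_17, count y with y^2 = x^3 + 1 x + 4 mod 17:
  x = 0: RHS = 4, y in [2, 15]  -> 2 point(s)
  x = 3: RHS = 0, y in [0]  -> 1 point(s)
  x = 4: RHS = 4, y in [2, 15]  -> 2 point(s)
  x = 5: RHS = 15, y in [7, 10]  -> 2 point(s)
  x = 13: RHS = 4, y in [2, 15]  -> 2 point(s)
  x = 14: RHS = 8, y in [5, 12]  -> 2 point(s)
  x = 16: RHS = 2, y in [6, 11]  -> 2 point(s)
Affine points: 13. Add the point at infinity: total = 14.

#E(F_17) = 14


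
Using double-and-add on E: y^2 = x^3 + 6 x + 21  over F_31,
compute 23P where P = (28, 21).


k = 23 = 10111_2 (binary, LSB first: 11101)
Double-and-add from P = (28, 21):
  bit 0 = 1: acc = O + (28, 21) = (28, 21)
  bit 1 = 1: acc = (28, 21) + (15, 18) = (13, 23)
  bit 2 = 1: acc = (13, 23) + (6, 5) = (30, 13)
  bit 3 = 0: acc unchanged = (30, 13)
  bit 4 = 1: acc = (30, 13) + (16, 11) = (4, 4)

23P = (4, 4)


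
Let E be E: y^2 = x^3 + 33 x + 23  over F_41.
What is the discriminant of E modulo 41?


4 a^3 + 27 b^2 = 4*33^3 + 27*23^2 = 143748 + 14283 = 158031
Delta = -16 * (158031) = -2528496
Delta mod 41 = 15

Delta = 15 (mod 41)


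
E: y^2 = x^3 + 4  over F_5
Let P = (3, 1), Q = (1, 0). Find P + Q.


P != Q, so use the chord formula.
s = (y2 - y1) / (x2 - x1) = (4) / (3) mod 5 = 3
x3 = s^2 - x1 - x2 mod 5 = 3^2 - 3 - 1 = 0
y3 = s (x1 - x3) - y1 mod 5 = 3 * (3 - 0) - 1 = 3

P + Q = (0, 3)


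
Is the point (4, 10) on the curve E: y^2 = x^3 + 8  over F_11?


Check whether y^2 = x^3 + 0 x + 8 (mod 11) for (x, y) = (4, 10).
LHS: y^2 = 10^2 mod 11 = 1
RHS: x^3 + 0 x + 8 = 4^3 + 0*4 + 8 mod 11 = 6
LHS != RHS

No, not on the curve


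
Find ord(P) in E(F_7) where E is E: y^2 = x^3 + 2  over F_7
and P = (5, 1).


Compute successive multiples of P until we hit O:
  1P = (5, 1)
  2P = (5, 6)
  3P = O

ord(P) = 3


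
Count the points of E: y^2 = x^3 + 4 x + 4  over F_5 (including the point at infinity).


For each x in F_5, count y with y^2 = x^3 + 4 x + 4 mod 5:
  x = 0: RHS = 4, y in [2, 3]  -> 2 point(s)
  x = 1: RHS = 4, y in [2, 3]  -> 2 point(s)
  x = 2: RHS = 0, y in [0]  -> 1 point(s)
  x = 4: RHS = 4, y in [2, 3]  -> 2 point(s)
Affine points: 7. Add the point at infinity: total = 8.

#E(F_5) = 8


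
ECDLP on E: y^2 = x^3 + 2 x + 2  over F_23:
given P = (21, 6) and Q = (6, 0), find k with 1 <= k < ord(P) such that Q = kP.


Enumerate multiples of P until we hit Q = (6, 0):
  1P = (21, 6)
  2P = (6, 0)
Match found at i = 2.

k = 2
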